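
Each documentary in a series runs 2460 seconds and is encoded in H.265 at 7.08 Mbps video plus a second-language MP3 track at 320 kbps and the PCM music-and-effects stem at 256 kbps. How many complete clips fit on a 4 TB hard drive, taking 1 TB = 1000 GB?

Audio total: 320 + 256 = 576 kbps = 0.576 Mbps.
Total bitrate: 7.656 Mbps.
Per item: 7.656 Mbps × 2460 s = 18,834 Mb = 2,354 MB.
Capacity: 4 TB = 32,000,000 Mb; 1699.08 items → 1699 complete.

1699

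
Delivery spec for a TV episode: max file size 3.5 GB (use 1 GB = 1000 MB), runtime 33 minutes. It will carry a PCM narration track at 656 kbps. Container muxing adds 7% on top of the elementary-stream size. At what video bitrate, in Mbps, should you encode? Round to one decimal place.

12.6 Mbps

Budget: 3.5 GB = 28000.0 Mb.
Stream payload after overhead: 28000.0 / 1.07 = 26168.2 Mb.
33 min = 1980 s
Total bitrate budget: 26168.2 Mb / 1980 s = 13.216 Mbps.
Audio: 656 kbps = 0.656 Mbps.
Video: 13.216 − 0.656 = 12.560 Mbps.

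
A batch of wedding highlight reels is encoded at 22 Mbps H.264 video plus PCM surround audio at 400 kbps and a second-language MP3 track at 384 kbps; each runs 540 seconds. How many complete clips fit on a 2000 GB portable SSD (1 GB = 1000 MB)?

1300

Audio total: 400 + 384 = 784 kbps = 0.784 Mbps.
Total bitrate: 22.784 Mbps.
Per item: 22.784 Mbps × 540 s = 12,303 Mb = 1,538 MB.
Capacity: 2000 GB = 16,000,000 Mb; 1300.46 items → 1300 complete.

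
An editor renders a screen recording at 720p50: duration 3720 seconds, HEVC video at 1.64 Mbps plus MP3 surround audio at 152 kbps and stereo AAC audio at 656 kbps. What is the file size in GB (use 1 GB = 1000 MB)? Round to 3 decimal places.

Audio total: 152 + 656 = 808 kbps = 0.808 Mbps.
Total bitrate: 1.64 + 0.808 = 2.448 Mbps.
Stream data: 2.448 Mbps × 3720 s = 9106.6 Mb.
9,107 Mb ÷ 8 = 1,138 MB → 1.138 GB.

1.138 GB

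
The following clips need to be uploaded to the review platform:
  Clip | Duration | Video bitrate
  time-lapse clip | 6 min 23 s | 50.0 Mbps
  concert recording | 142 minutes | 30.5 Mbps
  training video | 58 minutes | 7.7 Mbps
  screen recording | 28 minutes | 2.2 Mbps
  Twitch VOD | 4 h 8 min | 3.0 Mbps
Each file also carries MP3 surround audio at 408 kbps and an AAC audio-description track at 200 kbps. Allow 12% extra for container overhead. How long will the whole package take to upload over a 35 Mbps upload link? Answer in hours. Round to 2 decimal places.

3.30 hours

Audio total: 408 + 200 = 608 kbps = 0.608 Mbps.
time-lapse clip: 50.608 Mbps × 383 s × 1.12 = 21708.8 Mb
concert recording: 31.108 Mbps × 8520 s × 1.12 = 296845.0 Mb
training video: 8.308 Mbps × 3480 s × 1.12 = 32381.3 Mb
screen recording: 2.808 Mbps × 1680 s × 1.12 = 5283.5 Mb
Twitch VOD: 3.608 Mbps × 14880 s × 1.12 = 60129.5 Mb
Total: 416348.1 Mb = 52043.5 MB.
At 35 Mbps: 416348.1 / 35 = 11896 s ≈ 3.3 hours.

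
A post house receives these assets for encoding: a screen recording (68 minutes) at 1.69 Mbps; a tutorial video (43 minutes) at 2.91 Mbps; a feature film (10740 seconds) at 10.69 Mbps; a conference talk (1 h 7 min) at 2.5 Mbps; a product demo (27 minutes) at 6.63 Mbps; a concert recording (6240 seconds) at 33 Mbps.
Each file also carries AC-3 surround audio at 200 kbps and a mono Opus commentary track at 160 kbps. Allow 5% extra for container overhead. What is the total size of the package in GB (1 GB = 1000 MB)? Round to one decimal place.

Audio total: 200 + 160 = 360 kbps = 0.360 Mbps.
screen recording: 2.050 Mbps × 4080 s × 1.05 = 8782.2 Mb
tutorial video: 3.270 Mbps × 2580 s × 1.05 = 8858.4 Mb
feature film: 11.050 Mbps × 10740 s × 1.05 = 124610.9 Mb
conference talk: 2.860 Mbps × 4020 s × 1.05 = 12072.1 Mb
product demo: 6.990 Mbps × 1620 s × 1.05 = 11890.0 Mb
concert recording: 33.360 Mbps × 6240 s × 1.05 = 218574.7 Mb
Total: 384788.2 Mb = 48098.5 MB.
= 48.10 GB.

48.1 GB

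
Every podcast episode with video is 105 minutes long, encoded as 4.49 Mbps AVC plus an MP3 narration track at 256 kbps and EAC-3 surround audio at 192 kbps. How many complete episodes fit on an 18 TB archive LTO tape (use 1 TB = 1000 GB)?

105 min = 6300 s
Audio total: 256 + 192 = 448 kbps = 0.448 Mbps.
Total bitrate: 4.938 Mbps.
Per item: 4.938 Mbps × 6300 s = 31,109 Mb = 3,889 MB.
Capacity: 18 TB = 144,000,000 Mb; 4628.83 items → 4628 complete.

4628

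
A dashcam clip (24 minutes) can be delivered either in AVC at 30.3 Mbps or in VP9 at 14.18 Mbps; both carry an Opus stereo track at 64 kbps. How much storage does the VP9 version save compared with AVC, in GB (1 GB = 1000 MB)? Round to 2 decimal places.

24 min = 1440 s
Audio: 64 kbps = 0.064 Mbps.
AVC: 30.364 Mbps × 1440 s = 43724.2 Mb = 5.466 GB.
VP9: 14.244 Mbps × 1440 s = 20511.4 Mb = 2.564 GB.
Saving: 5.466 − 2.564 = 2.902 GB.

2.90 GB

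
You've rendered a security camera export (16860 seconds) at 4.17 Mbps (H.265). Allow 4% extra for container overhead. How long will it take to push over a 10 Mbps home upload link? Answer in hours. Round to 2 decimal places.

File: 4.170 Mbps × 16860 s = 70306.2 Mb.
With 4% container overhead: ×1.04. → 73118.4 Mb.
At 10 Mbps: 73118.4 / 10 = 7311.8 s ≈ 2.03 hours.

2.03 hours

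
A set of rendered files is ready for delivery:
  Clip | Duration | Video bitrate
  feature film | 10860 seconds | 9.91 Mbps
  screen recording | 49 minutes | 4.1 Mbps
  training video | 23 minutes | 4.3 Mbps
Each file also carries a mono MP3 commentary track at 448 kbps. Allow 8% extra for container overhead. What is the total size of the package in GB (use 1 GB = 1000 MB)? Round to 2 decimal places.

17.88 GB

Audio: 448 kbps = 0.448 Mbps.
feature film: 10.358 Mbps × 10860 s × 1.08 = 121486.9 Mb
screen recording: 4.548 Mbps × 2940 s × 1.08 = 14440.8 Mb
training video: 4.748 Mbps × 1380 s × 1.08 = 7076.4 Mb
Total: 143004.1 Mb = 17875.5 MB.
= 17.88 GB.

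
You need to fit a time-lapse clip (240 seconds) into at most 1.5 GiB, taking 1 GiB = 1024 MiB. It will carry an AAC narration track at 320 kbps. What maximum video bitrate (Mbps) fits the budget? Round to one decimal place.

Budget: 1.5 GiB = 12884.9 Mb.
Total bitrate budget: 12884.9 Mb / 240 s = 53.687 Mbps.
Audio: 320 kbps = 0.320 Mbps.
Video: 53.687 − 0.320 = 53.367 Mbps.

53.4 Mbps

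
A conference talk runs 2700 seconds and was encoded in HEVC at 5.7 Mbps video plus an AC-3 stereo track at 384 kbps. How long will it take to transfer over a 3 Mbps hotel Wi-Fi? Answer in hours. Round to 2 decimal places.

Audio: 384 kbps = 0.384 Mbps.
Total bitrate: 6.084 Mbps.
File: 6.084 Mbps × 2700 s = 16426.8 Mb.
At 3 Mbps: 16426.8 / 3 = 5475.6 s ≈ 1.52 hours.

1.52 hours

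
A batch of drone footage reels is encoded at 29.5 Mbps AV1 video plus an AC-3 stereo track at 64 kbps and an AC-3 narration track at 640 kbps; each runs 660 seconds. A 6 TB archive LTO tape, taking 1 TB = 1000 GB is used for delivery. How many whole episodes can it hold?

Audio total: 64 + 640 = 704 kbps = 0.704 Mbps.
Total bitrate: 30.204 Mbps.
Per item: 30.204 Mbps × 660 s = 19,935 Mb = 2,492 MB.
Capacity: 6 TB = 48,000,000 Mb; 2407.87 items → 2407 complete.

2407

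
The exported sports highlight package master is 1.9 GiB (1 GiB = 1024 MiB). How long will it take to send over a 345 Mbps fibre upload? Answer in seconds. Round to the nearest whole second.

File: 1.9 GiB = 16320.9 Mb.
At 345 Mbps: 16320.9 / 345 = 47.3 s ≈ 47.3 seconds.

47 seconds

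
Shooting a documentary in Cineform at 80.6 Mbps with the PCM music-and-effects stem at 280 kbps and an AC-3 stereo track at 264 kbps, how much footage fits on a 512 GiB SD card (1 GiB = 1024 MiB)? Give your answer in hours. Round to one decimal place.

15.1 hours

Audio total: 280 + 264 = 544 kbps = 0.544 Mbps.
Total bitrate: 80.6 + 0.544 = 81.144 Mbps.
Capacity: 512 GiB = 4,398,047 Mb.
Recording time: 4,398,047 / 81.144 = 54,201 s ≈ 15.1 hours.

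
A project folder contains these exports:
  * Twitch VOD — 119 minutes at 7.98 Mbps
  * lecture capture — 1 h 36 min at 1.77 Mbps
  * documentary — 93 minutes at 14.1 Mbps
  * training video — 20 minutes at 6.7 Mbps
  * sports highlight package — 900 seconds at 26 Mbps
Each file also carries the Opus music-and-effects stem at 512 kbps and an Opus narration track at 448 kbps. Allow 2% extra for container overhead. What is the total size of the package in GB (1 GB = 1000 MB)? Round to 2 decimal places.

25.12 GB

Audio total: 512 + 448 = 960 kbps = 0.960 Mbps.
Twitch VOD: 8.940 Mbps × 7140 s × 1.02 = 65108.2 Mb
lecture capture: 2.730 Mbps × 5760 s × 1.02 = 16039.3 Mb
documentary: 15.060 Mbps × 5580 s × 1.02 = 85715.5 Mb
training video: 7.660 Mbps × 1200 s × 1.02 = 9375.8 Mb
sports highlight package: 26.960 Mbps × 900 s × 1.02 = 24749.3 Mb
Total: 200988.1 Mb = 25123.5 MB.
= 25.12 GB.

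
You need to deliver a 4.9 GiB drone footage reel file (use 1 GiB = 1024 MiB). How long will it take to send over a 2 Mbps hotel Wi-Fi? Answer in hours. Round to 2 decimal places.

File: 4.9 GiB = 42090.7 Mb.
At 2 Mbps: 42090.7 / 2 = 21045.3 s ≈ 5.85 hours.

5.85 hours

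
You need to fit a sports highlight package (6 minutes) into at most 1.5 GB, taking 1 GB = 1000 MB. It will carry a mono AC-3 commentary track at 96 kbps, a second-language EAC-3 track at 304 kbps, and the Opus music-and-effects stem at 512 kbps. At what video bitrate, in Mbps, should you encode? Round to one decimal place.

32.4 Mbps

Budget: 1.5 GB = 12000.0 Mb.
6 min = 360 s
Total bitrate budget: 12000.0 Mb / 360 s = 33.333 Mbps.
Audio total: 96 + 304 + 512 = 912 kbps = 0.912 Mbps.
Video: 33.333 − 0.912 = 32.421 Mbps.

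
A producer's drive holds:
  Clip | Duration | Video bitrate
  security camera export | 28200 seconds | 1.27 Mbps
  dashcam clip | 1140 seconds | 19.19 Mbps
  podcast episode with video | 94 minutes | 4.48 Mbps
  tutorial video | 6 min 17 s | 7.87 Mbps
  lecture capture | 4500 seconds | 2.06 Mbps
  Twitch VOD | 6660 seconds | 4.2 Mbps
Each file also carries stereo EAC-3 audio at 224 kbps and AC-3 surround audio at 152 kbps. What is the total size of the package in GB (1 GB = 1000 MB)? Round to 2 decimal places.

Audio total: 224 + 152 = 376 kbps = 0.376 Mbps.
security camera export: 1.646 Mbps × 28200 s = 46417.2 Mb
dashcam clip: 19.566 Mbps × 1140 s = 22305.2 Mb
podcast episode with video: 4.856 Mbps × 5640 s = 27387.8 Mb
tutorial video: 8.246 Mbps × 377 s = 3108.7 Mb
lecture capture: 2.436 Mbps × 4500 s = 10962.0 Mb
Twitch VOD: 4.576 Mbps × 6660 s = 30476.2 Mb
Total: 140657.2 Mb = 17582.1 MB.
= 17.58 GB.

17.58 GB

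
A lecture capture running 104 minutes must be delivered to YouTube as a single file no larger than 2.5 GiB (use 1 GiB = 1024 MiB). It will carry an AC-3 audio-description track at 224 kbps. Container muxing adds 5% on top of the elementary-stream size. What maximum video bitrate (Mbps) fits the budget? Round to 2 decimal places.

Budget: 2.5 GiB = 21474.8 Mb.
Stream payload after overhead: 21474.8 / 1.05 = 20452.2 Mb.
104 min = 6240 s
Total bitrate budget: 20452.2 Mb / 6240 s = 3.278 Mbps.
Audio: 224 kbps = 0.224 Mbps.
Video: 3.278 − 0.224 = 3.054 Mbps.

3.05 Mbps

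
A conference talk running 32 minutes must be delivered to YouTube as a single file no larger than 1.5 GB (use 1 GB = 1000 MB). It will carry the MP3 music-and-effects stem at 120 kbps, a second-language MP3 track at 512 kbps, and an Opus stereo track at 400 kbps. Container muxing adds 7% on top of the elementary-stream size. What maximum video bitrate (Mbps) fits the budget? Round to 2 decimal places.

Budget: 1.5 GB = 12000.0 Mb.
Stream payload after overhead: 12000.0 / 1.07 = 11215.0 Mb.
32 min = 1920 s
Total bitrate budget: 11215.0 Mb / 1920 s = 5.841 Mbps.
Audio total: 120 + 512 + 400 = 1032 kbps = 1.032 Mbps.
Video: 5.841 − 1.032 = 4.809 Mbps.

4.81 Mbps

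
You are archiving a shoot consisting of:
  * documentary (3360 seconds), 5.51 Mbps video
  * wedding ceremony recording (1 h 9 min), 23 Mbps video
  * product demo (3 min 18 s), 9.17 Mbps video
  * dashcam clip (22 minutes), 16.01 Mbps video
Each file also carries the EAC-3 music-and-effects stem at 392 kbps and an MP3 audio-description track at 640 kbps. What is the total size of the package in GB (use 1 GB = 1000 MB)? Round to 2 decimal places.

18.25 GB

Audio total: 392 + 640 = 1032 kbps = 1.032 Mbps.
documentary: 6.542 Mbps × 3360 s = 21981.1 Mb
wedding ceremony recording: 24.032 Mbps × 4140 s = 99492.5 Mb
product demo: 10.202 Mbps × 198 s = 2020.0 Mb
dashcam clip: 17.042 Mbps × 1320 s = 22495.4 Mb
Total: 145989.0 Mb = 18248.6 MB.
= 18.25 GB.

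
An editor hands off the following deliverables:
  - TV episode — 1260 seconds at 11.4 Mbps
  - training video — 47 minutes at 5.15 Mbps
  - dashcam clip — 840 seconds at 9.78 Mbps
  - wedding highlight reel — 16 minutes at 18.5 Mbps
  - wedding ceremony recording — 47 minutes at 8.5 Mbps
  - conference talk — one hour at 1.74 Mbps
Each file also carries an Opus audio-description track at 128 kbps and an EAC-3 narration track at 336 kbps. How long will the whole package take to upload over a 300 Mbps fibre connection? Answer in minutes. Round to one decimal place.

5.0 minutes

Audio total: 128 + 336 = 464 kbps = 0.464 Mbps.
TV episode: 11.864 Mbps × 1260 s = 14948.6 Mb
training video: 5.614 Mbps × 2820 s = 15831.5 Mb
dashcam clip: 10.244 Mbps × 840 s = 8605.0 Mb
wedding highlight reel: 18.964 Mbps × 960 s = 18205.4 Mb
wedding ceremony recording: 8.964 Mbps × 2820 s = 25278.5 Mb
conference talk: 2.204 Mbps × 3600 s = 7934.4 Mb
Total: 90803.4 Mb = 11350.4 MB.
At 300 Mbps: 90803.4 / 300 = 303 s ≈ 5.04 minutes.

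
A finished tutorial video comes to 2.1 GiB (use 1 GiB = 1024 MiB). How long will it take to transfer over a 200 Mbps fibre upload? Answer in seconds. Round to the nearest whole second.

File: 2.1 GiB = 18038.9 Mb.
At 200 Mbps: 18038.9 / 200 = 90.2 s ≈ 90.2 seconds.

90 seconds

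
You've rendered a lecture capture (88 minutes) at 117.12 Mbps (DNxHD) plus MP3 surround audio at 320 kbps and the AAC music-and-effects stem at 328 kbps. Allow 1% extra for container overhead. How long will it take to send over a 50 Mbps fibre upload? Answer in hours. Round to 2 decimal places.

88 min = 5280 s
Audio total: 320 + 328 = 648 kbps = 0.648 Mbps.
Total bitrate: 117.768 Mbps.
File: 117.768 Mbps × 5280 s = 621815.0 Mb.
With 1% container overhead: ×1.01. → 628033.2 Mb.
At 50 Mbps: 628033.2 / 50 = 12560.7 s ≈ 3.49 hours.

3.49 hours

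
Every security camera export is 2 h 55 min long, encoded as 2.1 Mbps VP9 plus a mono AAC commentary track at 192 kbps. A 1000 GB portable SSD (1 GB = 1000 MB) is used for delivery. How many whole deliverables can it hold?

332

2 h 55 min = 175 min = 10500 s
Audio: 192 kbps = 0.192 Mbps.
Total bitrate: 2.292 Mbps.
Per item: 2.292 Mbps × 10500 s = 24,066 Mb = 3,008 MB.
Capacity: 1000 GB = 8,000,000 Mb; 332.42 items → 332 complete.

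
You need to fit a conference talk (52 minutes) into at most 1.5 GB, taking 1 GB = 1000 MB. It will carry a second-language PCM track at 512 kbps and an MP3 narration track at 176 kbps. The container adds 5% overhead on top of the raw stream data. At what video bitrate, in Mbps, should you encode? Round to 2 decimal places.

2.98 Mbps

Budget: 1.5 GB = 12000.0 Mb.
Stream payload after overhead: 12000.0 / 1.05 = 11428.6 Mb.
52 min = 3120 s
Total bitrate budget: 11428.6 Mb / 3120 s = 3.663 Mbps.
Audio total: 512 + 176 = 688 kbps = 0.688 Mbps.
Video: 3.663 − 0.688 = 2.975 Mbps.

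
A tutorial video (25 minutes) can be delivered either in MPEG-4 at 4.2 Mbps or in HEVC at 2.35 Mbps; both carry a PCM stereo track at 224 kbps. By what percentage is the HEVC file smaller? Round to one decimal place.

41.8%

25 min = 1500 s
Audio: 224 kbps = 0.224 Mbps.
MPEG-4: 4.424 Mbps × 1500 s = 6636.0 Mb = 0.830 GB.
HEVC: 2.574 Mbps × 1500 s = 3861.0 Mb = 0.483 GB.
Reduction: (1 − 0.483/0.830) × 100 = 41.82%.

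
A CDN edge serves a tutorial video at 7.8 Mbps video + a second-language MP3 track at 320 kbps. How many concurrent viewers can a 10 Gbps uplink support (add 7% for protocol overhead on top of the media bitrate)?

Audio: 320 kbps = 0.320 Mbps.
Per-viewer media rate: 8.120 Mbps.
On the wire with 7% overhead: 8.688 Mbps.
10 Gbps = 10,000 Mbps; 10,000 / 8.688 = 1150.96 → 1150 viewers.

1150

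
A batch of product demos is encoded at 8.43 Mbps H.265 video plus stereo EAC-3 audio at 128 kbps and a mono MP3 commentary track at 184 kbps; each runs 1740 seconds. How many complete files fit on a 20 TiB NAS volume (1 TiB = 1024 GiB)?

11565

Audio total: 128 + 184 = 312 kbps = 0.312 Mbps.
Total bitrate: 8.742 Mbps.
Per item: 8.742 Mbps × 1740 s = 15,211 Mb = 1,901 MB.
Capacity: 20 TiB = 175,921,860 Mb; 11565.38 items → 11565 complete.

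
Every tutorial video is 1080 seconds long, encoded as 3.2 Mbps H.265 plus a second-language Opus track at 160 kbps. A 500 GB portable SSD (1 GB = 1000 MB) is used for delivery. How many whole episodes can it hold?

Audio: 160 kbps = 0.160 Mbps.
Total bitrate: 3.360 Mbps.
Per item: 3.360 Mbps × 1080 s = 3,629 Mb = 453.6 MB.
Capacity: 500 GB = 4,000,000 Mb; 1102.29 items → 1102 complete.

1102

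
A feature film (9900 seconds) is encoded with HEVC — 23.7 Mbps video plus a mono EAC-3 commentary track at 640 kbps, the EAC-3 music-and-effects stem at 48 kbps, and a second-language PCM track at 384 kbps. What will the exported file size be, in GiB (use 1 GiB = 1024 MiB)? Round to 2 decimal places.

Audio total: 640 + 48 + 384 = 1072 kbps = 1.072 Mbps.
Total bitrate: 23.7 + 1.072 = 24.772 Mbps.
Stream data: 24.772 Mbps × 9900 s = 245242.8 Mb.
245,243 Mb = 30,655,350,000 bytes ÷ 1,073,741,824 = 28.55 GiB.

28.55 GiB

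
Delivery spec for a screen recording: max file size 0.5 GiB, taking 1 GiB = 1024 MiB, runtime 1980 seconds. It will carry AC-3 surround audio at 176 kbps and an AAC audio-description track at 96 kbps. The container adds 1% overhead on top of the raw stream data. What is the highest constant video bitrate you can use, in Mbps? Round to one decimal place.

Budget: 0.5 GiB = 4295.0 Mb.
Stream payload after overhead: 4295.0 / 1.01 = 4252.4 Mb.
Total bitrate budget: 4252.4 Mb / 1980 s = 2.148 Mbps.
Audio total: 176 + 96 = 272 kbps = 0.272 Mbps.
Video: 2.148 − 0.272 = 1.876 Mbps.

1.9 Mbps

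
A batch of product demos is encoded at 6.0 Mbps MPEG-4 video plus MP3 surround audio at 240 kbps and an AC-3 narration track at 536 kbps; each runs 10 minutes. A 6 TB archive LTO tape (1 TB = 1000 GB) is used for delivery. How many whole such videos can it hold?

10 min = 600 s
Audio total: 240 + 536 = 776 kbps = 0.776 Mbps.
Total bitrate: 6.776 Mbps.
Per item: 6.776 Mbps × 600 s = 4,066 Mb = 508.2 MB.
Capacity: 6 TB = 48,000,000 Mb; 11806.38 items → 11806 complete.

11806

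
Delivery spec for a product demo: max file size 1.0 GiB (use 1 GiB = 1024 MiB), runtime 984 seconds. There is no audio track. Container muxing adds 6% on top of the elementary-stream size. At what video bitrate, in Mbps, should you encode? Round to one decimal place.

8.2 Mbps

Budget: 1.0 GiB = 8589.9 Mb.
Stream payload after overhead: 8589.9 / 1.06 = 8103.7 Mb.
Total bitrate budget: 8103.7 Mb / 984 s = 8.235 Mbps.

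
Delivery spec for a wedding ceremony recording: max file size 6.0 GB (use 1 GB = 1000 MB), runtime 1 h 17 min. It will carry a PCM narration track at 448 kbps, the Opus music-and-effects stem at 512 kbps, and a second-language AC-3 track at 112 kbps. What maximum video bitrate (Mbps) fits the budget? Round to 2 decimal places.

Budget: 6.0 GB = 48000.0 Mb.
1 h 17 min = 77 min = 4620 s
Total bitrate budget: 48000.0 Mb / 4620 s = 10.390 Mbps.
Audio total: 448 + 512 + 112 = 1072 kbps = 1.072 Mbps.
Video: 10.390 − 1.072 = 9.318 Mbps.

9.32 Mbps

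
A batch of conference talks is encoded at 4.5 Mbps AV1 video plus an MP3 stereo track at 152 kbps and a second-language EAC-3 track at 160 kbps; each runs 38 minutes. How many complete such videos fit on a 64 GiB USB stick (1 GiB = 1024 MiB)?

50

38 min = 2280 s
Audio total: 152 + 160 = 312 kbps = 0.312 Mbps.
Total bitrate: 4.812 Mbps.
Per item: 4.812 Mbps × 2280 s = 10,971 Mb = 1,371 MB.
Capacity: 64 GiB = 549,756 Mb; 50.11 items → 50 complete.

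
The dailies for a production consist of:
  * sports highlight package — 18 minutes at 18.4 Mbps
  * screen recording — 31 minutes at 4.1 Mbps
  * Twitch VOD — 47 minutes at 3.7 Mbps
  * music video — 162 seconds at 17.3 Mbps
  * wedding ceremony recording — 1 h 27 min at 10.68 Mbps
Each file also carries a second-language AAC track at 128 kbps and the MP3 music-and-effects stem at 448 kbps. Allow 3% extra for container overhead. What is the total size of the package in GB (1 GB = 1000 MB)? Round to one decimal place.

13.2 GB

Audio total: 128 + 448 = 576 kbps = 0.576 Mbps.
sports highlight package: 18.976 Mbps × 1080 s × 1.03 = 21108.9 Mb
screen recording: 4.676 Mbps × 1860 s × 1.03 = 8958.3 Mb
Twitch VOD: 4.276 Mbps × 2820 s × 1.03 = 12420.1 Mb
music video: 17.876 Mbps × 162 s × 1.03 = 2982.8 Mb
wedding ceremony recording: 11.256 Mbps × 5220 s × 1.03 = 60519.0 Mb
Total: 105989.1 Mb = 13248.6 MB.
= 13.25 GB.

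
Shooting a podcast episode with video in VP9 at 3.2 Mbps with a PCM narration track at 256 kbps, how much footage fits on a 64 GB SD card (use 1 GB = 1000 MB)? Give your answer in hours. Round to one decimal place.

Audio: 256 kbps = 0.256 Mbps.
Total bitrate: 3.2 + 0.256 = 3.456 Mbps.
Capacity: 64 GB = 512,000 Mb.
Recording time: 512,000 / 3.456 = 148,148 s ≈ 41.2 hours.

41.2 hours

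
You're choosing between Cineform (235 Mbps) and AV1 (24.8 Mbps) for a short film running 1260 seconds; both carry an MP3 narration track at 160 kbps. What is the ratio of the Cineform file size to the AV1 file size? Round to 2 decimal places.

Audio: 160 kbps = 0.160 Mbps.
Cineform: 235.160 Mbps × 1260 s = 296301.6 Mb = 37.038 GB.
AV1: 24.960 Mbps × 1260 s = 31449.6 Mb = 3.931 GB.
Ratio: 37.038 / 3.931 = 9.421.

9.42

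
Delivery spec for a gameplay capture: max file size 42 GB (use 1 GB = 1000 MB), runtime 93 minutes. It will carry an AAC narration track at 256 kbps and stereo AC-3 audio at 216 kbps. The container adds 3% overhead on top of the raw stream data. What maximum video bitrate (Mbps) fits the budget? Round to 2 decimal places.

Budget: 42 GB = 336000.0 Mb.
Stream payload after overhead: 336000.0 / 1.03 = 326213.6 Mb.
93 min = 5580 s
Total bitrate budget: 326213.6 Mb / 5580 s = 58.461 Mbps.
Audio total: 256 + 216 = 472 kbps = 0.472 Mbps.
Video: 58.461 − 0.472 = 57.989 Mbps.

57.99 Mbps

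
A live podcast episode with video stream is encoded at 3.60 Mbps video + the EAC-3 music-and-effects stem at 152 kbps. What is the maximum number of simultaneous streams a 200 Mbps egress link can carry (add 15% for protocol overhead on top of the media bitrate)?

46

Audio: 152 kbps = 0.152 Mbps.
Per-viewer media rate: 3.752 Mbps.
On the wire with 15% overhead: 4.315 Mbps.
200 Mbps = 200.0 Mbps; 200.0 / 4.315 = 46.35 → 46 viewers.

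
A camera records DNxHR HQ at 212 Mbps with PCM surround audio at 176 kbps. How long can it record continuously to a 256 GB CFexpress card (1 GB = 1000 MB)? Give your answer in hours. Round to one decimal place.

2.7 hours

Audio: 176 kbps = 0.176 Mbps.
Total bitrate: 212 + 0.176 = 212.176 Mbps.
Capacity: 256 GB = 2,048,000 Mb.
Recording time: 2,048,000 / 212.176 = 9,652 s ≈ 2.68 hours.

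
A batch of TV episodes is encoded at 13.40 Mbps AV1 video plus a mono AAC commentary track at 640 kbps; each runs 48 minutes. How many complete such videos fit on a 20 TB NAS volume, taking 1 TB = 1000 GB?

3956

48 min = 2880 s
Audio: 640 kbps = 0.640 Mbps.
Total bitrate: 14.040 Mbps.
Per item: 14.040 Mbps × 2880 s = 40,435 Mb = 5,054 MB.
Capacity: 20 TB = 160,000,000 Mb; 3956.95 items → 3956 complete.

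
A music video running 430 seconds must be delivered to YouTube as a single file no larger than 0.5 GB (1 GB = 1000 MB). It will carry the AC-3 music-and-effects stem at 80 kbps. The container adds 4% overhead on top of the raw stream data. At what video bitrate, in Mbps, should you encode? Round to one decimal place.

Budget: 0.5 GB = 4000.0 Mb.
Stream payload after overhead: 4000.0 / 1.04 = 3846.2 Mb.
Total bitrate budget: 3846.2 Mb / 430 s = 8.945 Mbps.
Audio: 80 kbps = 0.080 Mbps.
Video: 8.945 − 0.080 = 8.865 Mbps.

8.9 Mbps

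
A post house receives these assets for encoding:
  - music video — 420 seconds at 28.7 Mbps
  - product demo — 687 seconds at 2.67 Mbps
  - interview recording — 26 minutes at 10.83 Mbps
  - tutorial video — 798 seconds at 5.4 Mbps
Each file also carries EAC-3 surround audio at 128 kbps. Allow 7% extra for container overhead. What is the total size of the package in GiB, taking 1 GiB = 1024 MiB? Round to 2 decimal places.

Audio: 128 kbps = 0.128 Mbps.
music video: 28.828 Mbps × 420 s × 1.07 = 12955.3 Mb
product demo: 2.798 Mbps × 687 s × 1.07 = 2056.8 Mb
interview recording: 10.958 Mbps × 1560 s × 1.07 = 18291.1 Mb
tutorial video: 5.528 Mbps × 798 s × 1.07 = 4720.1 Mb
Total: 38023.3 Mb = 4752.9 MB.
= 4.426 GiB.

4.43 GiB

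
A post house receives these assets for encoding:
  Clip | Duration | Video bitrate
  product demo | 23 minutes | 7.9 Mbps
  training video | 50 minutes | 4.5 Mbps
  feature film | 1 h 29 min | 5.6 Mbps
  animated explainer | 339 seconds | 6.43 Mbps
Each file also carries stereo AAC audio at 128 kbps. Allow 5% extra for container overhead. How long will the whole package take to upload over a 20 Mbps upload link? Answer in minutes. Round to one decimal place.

50.6 minutes

Audio: 128 kbps = 0.128 Mbps.
product demo: 8.028 Mbps × 1380 s × 1.05 = 11632.6 Mb
training video: 4.628 Mbps × 3000 s × 1.05 = 14578.2 Mb
feature film: 5.728 Mbps × 5340 s × 1.05 = 32116.9 Mb
animated explainer: 6.558 Mbps × 339 s × 1.05 = 2334.3 Mb
Total: 60662.0 Mb = 7582.7 MB.
At 20 Mbps: 60662.0 / 20 = 3033 s ≈ 50.6 minutes.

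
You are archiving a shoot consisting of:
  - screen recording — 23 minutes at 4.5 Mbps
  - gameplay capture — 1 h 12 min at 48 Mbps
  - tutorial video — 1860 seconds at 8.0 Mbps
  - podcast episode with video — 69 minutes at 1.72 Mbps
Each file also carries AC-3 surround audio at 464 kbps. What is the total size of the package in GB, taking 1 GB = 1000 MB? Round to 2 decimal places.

30.12 GB

Audio: 464 kbps = 0.464 Mbps.
screen recording: 4.964 Mbps × 1380 s = 6850.3 Mb
gameplay capture: 48.464 Mbps × 4320 s = 209364.5 Mb
tutorial video: 8.464 Mbps × 1860 s = 15743.0 Mb
podcast episode with video: 2.184 Mbps × 4140 s = 9041.8 Mb
Total: 240999.6 Mb = 30125.0 MB.
= 30.12 GB.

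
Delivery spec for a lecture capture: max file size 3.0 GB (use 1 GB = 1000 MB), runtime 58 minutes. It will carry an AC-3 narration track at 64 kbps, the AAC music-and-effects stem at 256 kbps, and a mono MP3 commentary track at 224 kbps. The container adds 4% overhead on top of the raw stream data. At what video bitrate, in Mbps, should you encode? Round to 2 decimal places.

6.09 Mbps

Budget: 3.0 GB = 24000.0 Mb.
Stream payload after overhead: 24000.0 / 1.04 = 23076.9 Mb.
58 min = 3480 s
Total bitrate budget: 23076.9 Mb / 3480 s = 6.631 Mbps.
Audio total: 64 + 256 + 224 = 544 kbps = 0.544 Mbps.
Video: 6.631 − 0.544 = 6.087 Mbps.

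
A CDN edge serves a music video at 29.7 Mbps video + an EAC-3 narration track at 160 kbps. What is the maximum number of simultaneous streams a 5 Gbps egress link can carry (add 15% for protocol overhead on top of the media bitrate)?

Audio: 160 kbps = 0.160 Mbps.
Per-viewer media rate: 29.860 Mbps.
On the wire with 15% overhead: 34.339 Mbps.
5 Gbps = 5,000 Mbps; 5,000 / 34.339 = 145.61 → 145 viewers.

145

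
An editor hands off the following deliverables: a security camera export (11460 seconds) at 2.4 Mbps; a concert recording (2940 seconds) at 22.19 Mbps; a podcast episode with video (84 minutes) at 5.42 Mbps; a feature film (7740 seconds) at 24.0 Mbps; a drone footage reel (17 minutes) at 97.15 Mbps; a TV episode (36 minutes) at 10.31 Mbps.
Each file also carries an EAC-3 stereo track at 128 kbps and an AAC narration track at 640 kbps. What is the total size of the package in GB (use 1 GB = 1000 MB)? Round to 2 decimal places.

Audio total: 128 + 640 = 768 kbps = 0.768 Mbps.
security camera export: 3.168 Mbps × 11460 s = 36305.3 Mb
concert recording: 22.958 Mbps × 2940 s = 67496.5 Mb
podcast episode with video: 6.188 Mbps × 5040 s = 31187.5 Mb
feature film: 24.768 Mbps × 7740 s = 191704.3 Mb
drone footage reel: 97.918 Mbps × 1020 s = 99876.4 Mb
TV episode: 11.078 Mbps × 2160 s = 23928.5 Mb
Total: 450498.5 Mb = 56312.3 MB.
= 56.31 GB.

56.31 GB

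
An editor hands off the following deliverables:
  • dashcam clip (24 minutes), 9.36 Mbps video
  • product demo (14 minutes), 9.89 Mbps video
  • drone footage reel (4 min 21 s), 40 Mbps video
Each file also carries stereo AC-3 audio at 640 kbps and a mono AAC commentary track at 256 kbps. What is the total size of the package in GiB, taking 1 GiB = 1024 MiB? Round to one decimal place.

Audio total: 640 + 256 = 896 kbps = 0.896 Mbps.
dashcam clip: 10.256 Mbps × 1440 s = 14768.6 Mb
product demo: 10.786 Mbps × 840 s = 9060.2 Mb
drone footage reel: 40.896 Mbps × 261 s = 10673.9 Mb
Total: 34502.7 Mb = 4312.8 MB.
= 4.017 GiB.

4.0 GiB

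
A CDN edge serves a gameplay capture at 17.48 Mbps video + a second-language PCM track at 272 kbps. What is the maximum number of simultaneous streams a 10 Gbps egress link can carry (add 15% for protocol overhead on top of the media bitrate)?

489

Audio: 272 kbps = 0.272 Mbps.
Per-viewer media rate: 17.752 Mbps.
On the wire with 15% overhead: 20.415 Mbps.
10 Gbps = 10,000 Mbps; 10,000 / 20.415 = 489.84 → 489 viewers.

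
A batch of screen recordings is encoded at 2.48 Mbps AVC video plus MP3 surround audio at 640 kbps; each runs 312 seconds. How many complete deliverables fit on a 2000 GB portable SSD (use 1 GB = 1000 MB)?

16436

Audio: 640 kbps = 0.640 Mbps.
Total bitrate: 3.120 Mbps.
Per item: 3.120 Mbps × 312 s = 973.4 Mb = 121.7 MB.
Capacity: 2000 GB = 16,000,000 Mb; 16436.55 items → 16436 complete.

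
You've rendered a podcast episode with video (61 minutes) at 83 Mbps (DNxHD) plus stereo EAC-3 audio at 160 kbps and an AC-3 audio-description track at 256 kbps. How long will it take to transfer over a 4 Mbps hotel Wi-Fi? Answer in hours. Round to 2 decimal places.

21.20 hours

61 min = 3660 s
Audio total: 160 + 256 = 416 kbps = 0.416 Mbps.
Total bitrate: 83.416 Mbps.
File: 83.416 Mbps × 3660 s = 305302.6 Mb.
At 4 Mbps: 305302.6 / 4 = 76325.6 s ≈ 21.2 hours.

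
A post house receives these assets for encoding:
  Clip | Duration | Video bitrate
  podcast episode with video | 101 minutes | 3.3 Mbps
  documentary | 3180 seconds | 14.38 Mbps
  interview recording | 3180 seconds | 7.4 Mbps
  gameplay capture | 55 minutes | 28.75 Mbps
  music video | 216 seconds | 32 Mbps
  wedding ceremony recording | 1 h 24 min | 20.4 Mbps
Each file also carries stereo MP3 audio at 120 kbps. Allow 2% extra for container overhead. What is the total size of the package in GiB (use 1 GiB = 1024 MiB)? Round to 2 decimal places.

35.19 GiB

Audio: 120 kbps = 0.120 Mbps.
podcast episode with video: 3.420 Mbps × 6060 s × 1.02 = 21139.7 Mb
documentary: 14.500 Mbps × 3180 s × 1.02 = 47032.2 Mb
interview recording: 7.520 Mbps × 3180 s × 1.02 = 24391.9 Mb
gameplay capture: 28.870 Mbps × 3300 s × 1.02 = 97176.4 Mb
music video: 32.120 Mbps × 216 s × 1.02 = 7076.7 Mb
wedding ceremony recording: 20.520 Mbps × 5040 s × 1.02 = 105489.2 Mb
Total: 302306.1 Mb = 37788.3 MB.
= 35.19 GiB.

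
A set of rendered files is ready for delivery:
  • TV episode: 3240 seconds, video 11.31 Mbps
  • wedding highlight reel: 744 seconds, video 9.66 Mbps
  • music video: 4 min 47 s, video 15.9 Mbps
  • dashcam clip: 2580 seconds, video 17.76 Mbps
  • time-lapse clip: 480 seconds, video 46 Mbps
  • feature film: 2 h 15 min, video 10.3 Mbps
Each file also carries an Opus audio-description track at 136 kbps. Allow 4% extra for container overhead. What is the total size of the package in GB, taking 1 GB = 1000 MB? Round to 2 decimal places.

26.24 GB

Audio: 136 kbps = 0.136 Mbps.
TV episode: 11.446 Mbps × 3240 s × 1.04 = 38568.4 Mb
wedding highlight reel: 9.796 Mbps × 744 s × 1.04 = 7579.8 Mb
music video: 16.036 Mbps × 287 s × 1.04 = 4786.4 Mb
dashcam clip: 17.896 Mbps × 2580 s × 1.04 = 48018.5 Mb
time-lapse clip: 46.136 Mbps × 480 s × 1.04 = 23031.1 Mb
feature film: 10.436 Mbps × 8100 s × 1.04 = 87912.9 Mb
Total: 209897.1 Mb = 26237.1 MB.
= 26.24 GB.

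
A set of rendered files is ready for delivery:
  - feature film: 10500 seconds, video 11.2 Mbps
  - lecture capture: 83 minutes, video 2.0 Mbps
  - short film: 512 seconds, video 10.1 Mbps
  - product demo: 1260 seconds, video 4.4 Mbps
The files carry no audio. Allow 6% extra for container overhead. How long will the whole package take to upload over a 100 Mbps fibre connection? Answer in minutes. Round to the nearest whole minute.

24 minutes

feature film: 11.200 Mbps × 10500 s × 1.06 = 124656.0 Mb
lecture capture: 2.000 Mbps × 4980 s × 1.06 = 10557.6 Mb
short film: 10.100 Mbps × 512 s × 1.06 = 5481.5 Mb
product demo: 4.400 Mbps × 1260 s × 1.06 = 5876.6 Mb
Total: 146571.7 Mb = 18321.5 MB.
At 100 Mbps: 146571.7 / 100 = 1466 s ≈ 24.4 minutes.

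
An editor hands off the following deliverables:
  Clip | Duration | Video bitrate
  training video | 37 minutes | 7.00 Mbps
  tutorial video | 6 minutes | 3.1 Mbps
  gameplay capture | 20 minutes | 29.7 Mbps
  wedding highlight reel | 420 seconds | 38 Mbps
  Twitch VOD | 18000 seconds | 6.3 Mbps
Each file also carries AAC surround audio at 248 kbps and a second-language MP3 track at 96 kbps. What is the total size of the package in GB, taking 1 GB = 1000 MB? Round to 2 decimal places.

Audio total: 248 + 96 = 344 kbps = 0.344 Mbps.
training video: 7.344 Mbps × 2220 s = 16303.7 Mb
tutorial video: 3.444 Mbps × 360 s = 1239.8 Mb
gameplay capture: 30.044 Mbps × 1200 s = 36052.8 Mb
wedding highlight reel: 38.344 Mbps × 420 s = 16104.5 Mb
Twitch VOD: 6.644 Mbps × 18000 s = 119592.0 Mb
Total: 189292.8 Mb = 23661.6 MB.
= 23.66 GB.

23.66 GB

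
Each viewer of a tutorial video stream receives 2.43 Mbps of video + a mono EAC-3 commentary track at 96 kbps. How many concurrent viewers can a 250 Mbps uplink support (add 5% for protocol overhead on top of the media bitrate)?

Audio: 96 kbps = 0.096 Mbps.
Per-viewer media rate: 2.526 Mbps.
On the wire with 5% overhead: 2.652 Mbps.
250 Mbps = 250.0 Mbps; 250.0 / 2.652 = 94.26 → 94 viewers.

94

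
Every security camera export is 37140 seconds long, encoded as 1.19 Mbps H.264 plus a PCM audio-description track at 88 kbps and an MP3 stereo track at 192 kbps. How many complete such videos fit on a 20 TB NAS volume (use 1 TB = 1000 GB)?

2930

Audio total: 88 + 192 = 280 kbps = 0.280 Mbps.
Total bitrate: 1.470 Mbps.
Per item: 1.470 Mbps × 37140 s = 54,596 Mb = 6,824 MB.
Capacity: 20 TB = 160,000,000 Mb; 2930.63 items → 2930 complete.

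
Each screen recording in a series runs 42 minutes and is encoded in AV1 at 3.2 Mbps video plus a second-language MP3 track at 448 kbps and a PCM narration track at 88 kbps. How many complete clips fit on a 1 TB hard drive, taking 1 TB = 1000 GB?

42 min = 2520 s
Audio total: 448 + 88 = 536 kbps = 0.536 Mbps.
Total bitrate: 3.736 Mbps.
Per item: 3.736 Mbps × 2520 s = 9,415 Mb = 1,177 MB.
Capacity: 1 TB = 8,000,000 Mb; 849.73 items → 849 complete.

849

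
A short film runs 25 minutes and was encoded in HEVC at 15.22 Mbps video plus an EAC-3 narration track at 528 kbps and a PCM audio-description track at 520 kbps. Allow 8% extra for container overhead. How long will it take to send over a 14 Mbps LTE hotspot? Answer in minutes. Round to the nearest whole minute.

31 minutes

25 min = 1500 s
Audio total: 528 + 520 = 1048 kbps = 1.048 Mbps.
Total bitrate: 16.268 Mbps.
File: 16.268 Mbps × 1500 s = 24402.0 Mb.
With 8% container overhead: ×1.08. → 26354.2 Mb.
At 14 Mbps: 26354.2 / 14 = 1882.4 s ≈ 31.4 minutes.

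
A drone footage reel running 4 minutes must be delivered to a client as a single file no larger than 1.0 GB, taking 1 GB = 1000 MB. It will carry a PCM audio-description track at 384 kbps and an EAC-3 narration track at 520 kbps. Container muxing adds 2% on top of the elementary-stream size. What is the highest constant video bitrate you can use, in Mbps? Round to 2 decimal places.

Budget: 1.0 GB = 8000.0 Mb.
Stream payload after overhead: 8000.0 / 1.02 = 7843.1 Mb.
4 min = 240 s
Total bitrate budget: 7843.1 Mb / 240 s = 32.680 Mbps.
Audio total: 384 + 520 = 904 kbps = 0.904 Mbps.
Video: 32.680 − 0.904 = 31.776 Mbps.

31.78 Mbps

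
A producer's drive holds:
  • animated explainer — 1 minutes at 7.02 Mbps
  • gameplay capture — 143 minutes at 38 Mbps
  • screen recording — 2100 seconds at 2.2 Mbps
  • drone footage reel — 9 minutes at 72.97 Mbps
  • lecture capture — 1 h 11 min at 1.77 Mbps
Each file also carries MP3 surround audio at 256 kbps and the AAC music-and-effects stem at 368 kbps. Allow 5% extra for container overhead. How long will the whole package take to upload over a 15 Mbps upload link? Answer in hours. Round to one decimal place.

7.5 hours

Audio total: 256 + 368 = 624 kbps = 0.624 Mbps.
animated explainer: 7.644 Mbps × 60 s × 1.05 = 481.6 Mb
gameplay capture: 38.624 Mbps × 8580 s × 1.05 = 347963.6 Mb
screen recording: 2.824 Mbps × 2100 s × 1.05 = 6226.9 Mb
drone footage reel: 73.594 Mbps × 540 s × 1.05 = 41727.8 Mb
lecture capture: 2.394 Mbps × 4260 s × 1.05 = 10708.4 Mb
Total: 407108.3 Mb = 50888.5 MB.
At 15 Mbps: 407108.3 / 15 = 27141 s ≈ 7.54 hours.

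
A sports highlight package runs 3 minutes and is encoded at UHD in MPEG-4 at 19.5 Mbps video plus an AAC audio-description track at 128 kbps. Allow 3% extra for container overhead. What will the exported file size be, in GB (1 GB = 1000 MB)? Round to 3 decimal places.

0.455 GB

3 min = 180 s
Audio: 128 kbps = 0.128 Mbps.
Total bitrate: 19.5 + 0.128 = 19.628 Mbps.
Stream data: 19.628 Mbps × 180 s = 3533.0 Mb.
With 3% container overhead: ×1.03.
3,639 Mb ÷ 8 = 454.9 MB → 0.4549 GB.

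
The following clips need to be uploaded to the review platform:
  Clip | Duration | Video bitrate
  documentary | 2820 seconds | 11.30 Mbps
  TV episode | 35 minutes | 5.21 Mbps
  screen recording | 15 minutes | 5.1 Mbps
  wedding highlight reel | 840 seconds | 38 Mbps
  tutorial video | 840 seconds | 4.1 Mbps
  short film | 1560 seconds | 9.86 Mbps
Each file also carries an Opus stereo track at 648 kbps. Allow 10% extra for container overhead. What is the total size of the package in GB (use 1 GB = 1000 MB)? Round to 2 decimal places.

Audio: 648 kbps = 0.648 Mbps.
documentary: 11.948 Mbps × 2820 s × 1.10 = 37062.7 Mb
TV episode: 5.858 Mbps × 2100 s × 1.10 = 13532.0 Mb
screen recording: 5.748 Mbps × 900 s × 1.10 = 5690.5 Mb
wedding highlight reel: 38.648 Mbps × 840 s × 1.10 = 35710.8 Mb
tutorial video: 4.748 Mbps × 840 s × 1.10 = 4387.2 Mb
short film: 10.508 Mbps × 1560 s × 1.10 = 18031.7 Mb
Total: 114414.8 Mb = 14301.9 MB.
= 14.30 GB.

14.30 GB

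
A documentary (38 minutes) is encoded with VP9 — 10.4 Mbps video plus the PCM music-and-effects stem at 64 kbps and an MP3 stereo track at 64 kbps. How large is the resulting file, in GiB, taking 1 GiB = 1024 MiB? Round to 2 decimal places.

38 min = 2280 s
Audio total: 64 + 64 = 128 kbps = 0.128 Mbps.
Total bitrate: 10.4 + 0.128 = 10.528 Mbps.
Stream data: 10.528 Mbps × 2280 s = 24003.8 Mb.
24,004 Mb = 3,000,480,000 bytes ÷ 1,073,741,824 = 2.794 GiB.

2.79 GiB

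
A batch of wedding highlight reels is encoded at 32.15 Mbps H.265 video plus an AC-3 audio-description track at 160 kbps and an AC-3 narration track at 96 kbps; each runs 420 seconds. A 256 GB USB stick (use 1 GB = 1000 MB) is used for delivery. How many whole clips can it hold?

Audio total: 160 + 96 = 256 kbps = 0.256 Mbps.
Total bitrate: 32.406 Mbps.
Per item: 32.406 Mbps × 420 s = 13,611 Mb = 1,701 MB.
Capacity: 256 GB = 2,048,000 Mb; 150.47 items → 150 complete.

150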